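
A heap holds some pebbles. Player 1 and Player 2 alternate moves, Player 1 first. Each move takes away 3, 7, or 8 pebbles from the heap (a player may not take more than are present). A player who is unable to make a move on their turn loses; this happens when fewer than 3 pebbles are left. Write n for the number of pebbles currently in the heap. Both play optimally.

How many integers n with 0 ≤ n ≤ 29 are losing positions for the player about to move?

Use the standard recursion: the mover loses at a terminal position; elsewhere, the mover wins exactly when some move hands the opponent an L position.
n=0: no move → L
n=1: no move → L
n=2: no move → L
n=3: can move to 0, which is L ⇒ W
n=4: can move to 1, which is L ⇒ W
n=5: can move to 2, which is L ⇒ W
n=6: the only move is to 3(W), a W ⇒ L
n=7: can move to 0, which is L ⇒ W
n=8: can move to 1, which is L ⇒ W
n=9: can move to 6, which is L ⇒ W
n=10: can move to 2, which is L ⇒ W
n=11: moves to 8(W), 4(W), 3(W); every one is W ⇒ L
n=12: moves to 9(W), 5(W), 4(W); every one is W ⇒ L
n=13: can move to 6, which is L ⇒ W
n=14: can move to 11, which is L ⇒ W
n=15: can move to 12, which is L ⇒ W
n=16: moves to 13(W), 9(W), 8(W); every one is W ⇒ L
n=17: moves to 14(W), 10(W), 9(W); every one is W ⇒ L
n=18: can move to 11, which is L ⇒ W
n=19: can move to 16, which is L ⇒ W
n=20: can move to 17, which is L ⇒ W
n=21: moves to 18(W), 14(W), 13(W); every one is W ⇒ L
n=22: moves to 19(W), 15(W), 14(W); every one is W ⇒ L
n=23: can move to 16, which is L ⇒ W
n=24: can move to 21, which is L ⇒ W
n=25: can move to 22, which is L ⇒ W
n=26: moves to 23(W), 19(W), 18(W); every one is W ⇒ L
n=27: moves to 24(W), 20(W), 19(W); every one is W ⇒ L
n=28: can move to 21, which is L ⇒ W
n=29: can move to 26, which is L ⇒ W
L entries with 0 ≤ n ≤ 29: n = 0, 1, 2, 6, 11, 12, 16, 17, 21, 22, 26, 27; that makes 12.

12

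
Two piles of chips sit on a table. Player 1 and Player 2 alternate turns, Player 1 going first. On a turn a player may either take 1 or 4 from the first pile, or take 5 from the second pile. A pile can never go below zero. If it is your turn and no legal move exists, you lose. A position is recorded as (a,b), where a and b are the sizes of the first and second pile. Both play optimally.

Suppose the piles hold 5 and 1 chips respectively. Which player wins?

Label each position W (a win for the player to move) or L (a loss). A position with no legal move is L; any other position is W exactly when some move reaches an L, and L when every move reaches a W.
No move ever increases a pile, so every position that can arise here has a ≤ 5 and b ≤ 1; it is enough to label the cells with 0 ≤ a ≤ 5 and 0 ≤ b ≤ 1.
Every move lowers a or b (never raises either), so fill the grid row by row in increasing a, and left to right within a row: each cell's successors are then already labelled.
      b=0  b=1
a=0:    L    L
a=1:    W    W
a=2:    L    L
a=3:    W    W
a=4:    W    W
a=5:    L    L
Cells with no legal move (terminal, hence L): (0,0), (0,1).
The remaining L cells, each justified by listing all of its moves:
(2,0): →(1,0)(W) only, which is W, so L
(2,1): →(1,1)(W) only, which is W, so L
(5,0): →(4,0)(W), (1,0)(W) — all W, so L
(5,1): →(4,1)(W), (1,1)(W) — all W, so L
Every other cell has at least one move into one of the L cells above, so it is W.
The starting position (5,1) is L: whatever Player 1 does, the opponent receives a W position.

Player 2 wins.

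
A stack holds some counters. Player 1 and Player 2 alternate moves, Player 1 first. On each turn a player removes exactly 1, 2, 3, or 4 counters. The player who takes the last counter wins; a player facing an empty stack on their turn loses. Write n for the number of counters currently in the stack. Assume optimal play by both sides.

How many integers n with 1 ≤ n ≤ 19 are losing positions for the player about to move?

Build the W/L table. Terminal = L. A non-terminal position is W if it has a move to some L; otherwise it is L.
n=0: no move → L
n=1: W (go to 0, an L position)
n=2: W (go to 0, an L position)
n=3: W (go to 0, an L position)
n=4: W (go to 0, an L position)
n=5: L (options 4(W), 3(W), 2(W), 1(W) are all W)
n=6: W (go to 5, an L position)
n=7: W (go to 5, an L position)
n=8: W (go to 5, an L position)
n=9: W (go to 5, an L position)
n=10: L (options 9(W), 8(W), 7(W), 6(W) are all W)
n=11: W (go to 10, an L position)
n=12: W (go to 10, an L position)
n=13: W (go to 10, an L position)
n=14: W (go to 10, an L position)
n=15: L (options 14(W), 13(W), 12(W), 11(W) are all W)
n=16: W (go to 15, an L position)
n=17: W (go to 15, an L position)
n=18: W (go to 15, an L position)
n=19: W (go to 15, an L position)
L entries with 1 ≤ n ≤ 19 (n=0 is outside the asked range and is not counted): n = 5, 10, 15; that makes 3.

3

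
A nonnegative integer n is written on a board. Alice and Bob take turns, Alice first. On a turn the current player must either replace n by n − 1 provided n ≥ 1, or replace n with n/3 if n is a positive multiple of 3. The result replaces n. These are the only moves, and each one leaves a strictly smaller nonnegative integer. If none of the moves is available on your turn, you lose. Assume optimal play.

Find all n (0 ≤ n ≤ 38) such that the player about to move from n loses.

Label each position W (a win for the player to move) or L (a loss). A position with no legal move is L; any other position is W exactly when some move reaches an L, and L when every move reaches a W.
n=0: no move → L
n=1: reaches L-position 0 → W
n=2: only reaches 1(W), which is W → L
n=3: reaches L-position 2 → W
n=4: only reaches 3(W), which is W → L
n=5: reaches L-position 4 → W
n=6: reaches L-position 2 → W
n=7: only reaches 6(W), which is W → L
n=8: reaches L-position 7 → W
n=9: only reaches 3(W), 8(W), all W → L
n=10: reaches L-position 9 → W
n=11: only reaches 10(W), which is W → L
n=12: reaches L-position 4 → W
n=13: only reaches 12(W), which is W → L
n=14: reaches L-position 13 → W
n=15: only reaches 5(W), 14(W), all W → L
n=16: reaches L-position 15 → W
n=17: only reaches 16(W), which is W → L
n=18: reaches L-position 17 → W
n=19: only reaches 18(W), which is W → L
n=20: reaches L-position 19 → W
n=21: reaches L-position 7 → W
n=22: only reaches 21(W), which is W → L
n=23: reaches L-position 22 → W
n=24: only reaches 8(W), 23(W), all W → L
n=25: reaches L-position 24 → W
n=26: only reaches 25(W), which is W → L
n=27: reaches L-position 9 → W
n=28: only reaches 27(W), which is W → L
n=29: reaches L-position 28 → W
n=30: only reaches 10(W), 29(W), all W → L
n=31: reaches L-position 30 → W
n=32: only reaches 31(W), which is W → L
n=33: reaches L-position 11 → W
n=34: only reaches 33(W), which is W → L
n=35: reaches L-position 34 → W
n=36: only reaches 12(W), 35(W), all W → L
n=37: reaches L-position 36 → W
n=38: only reaches 37(W), which is W → L
Reading off the rows marked L gives the requested list; there are 19 such values of n.

0, 2, 4, 7, 9, 11, 13, 15, 17, 19, 22, 24, 26, 28, 30, 32, 34, 36, 38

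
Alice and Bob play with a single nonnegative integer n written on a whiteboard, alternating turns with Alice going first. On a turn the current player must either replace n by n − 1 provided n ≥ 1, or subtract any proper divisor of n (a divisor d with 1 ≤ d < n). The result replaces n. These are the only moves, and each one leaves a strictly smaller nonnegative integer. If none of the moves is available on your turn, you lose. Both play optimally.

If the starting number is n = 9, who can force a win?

Use the standard recursion: the mover loses at a terminal position; elsewhere, the mover wins exactly when some move hands the opponent an L position.
n=0: no move → L
n=1: W (go to 0, an L position)
n=2: L (sole option 1(W) is W)
n=3: W (go to 2, an L position)
n=4: W (go to 2, an L position)
n=5: L (sole option 4(W) is W)
n=6: W (go to 5, an L position)
n=7: L (sole option 6(W) is W)
n=8: W (go to 7, an L position)
n=9: L (options 6(W), 8(W) are all W)
The starting position 9 is L: whatever Alice does, the opponent receives a W position.

Bob wins.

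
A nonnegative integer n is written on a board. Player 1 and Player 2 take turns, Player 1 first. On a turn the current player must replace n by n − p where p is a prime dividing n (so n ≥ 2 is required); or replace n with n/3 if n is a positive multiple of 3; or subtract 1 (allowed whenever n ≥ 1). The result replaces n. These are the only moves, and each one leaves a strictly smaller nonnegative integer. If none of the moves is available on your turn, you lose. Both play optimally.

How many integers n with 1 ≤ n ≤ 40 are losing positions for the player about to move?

Use the standard recursion: the mover loses at a terminal position; elsewhere, the mover wins exactly when some move hands the opponent an L position.
n=0: no move → L
n=1: reaches L-position 0 → W
n=2: reaches L-position 0 → W
n=3: reaches L-position 0 → W
n=4: only reaches 2(W), 3(W), all W → L
n=5: reaches L-position 0 → W
n=6: reaches L-position 4 → W
n=7: reaches L-position 0 → W
n=8: only reaches 6(W), 7(W), all W → L
n=9: reaches L-position 8 → W
n=10: reaches L-position 8 → W
n=11: reaches L-position 0 → W
n=12: reaches L-position 4 → W
n=13: reaches L-position 0 → W
n=14: only reaches 7(W), 12(W), 13(W), all W → L
n=15: reaches L-position 14 → W
n=16: reaches L-position 14 → W
n=17: reaches L-position 0 → W
n=18: only reaches 6(W), 15(W), 16(W), 17(W), all W → L
n=19: reaches L-position 0 → W
n=20: reaches L-position 18 → W
n=21: reaches L-position 14 → W
n=22: only reaches 11(W), 20(W), 21(W), all W → L
n=23: reaches L-position 0 → W
n=24: reaches L-position 8 → W
n=25: only reaches 20(W), 24(W), all W → L
n=26: reaches L-position 25 → W
n=27: only reaches 9(W), 24(W), 26(W), all W → L
n=28: reaches L-position 27 → W
n=29: reaches L-position 0 → W
n=30: reaches L-position 25 → W
n=31: reaches L-position 0 → W
n=32: only reaches 30(W), 31(W), all W → L
n=33: reaches L-position 22 → W
n=34: reaches L-position 32 → W
n=35: only reaches 28(W), 30(W), 34(W), all W → L
n=36: reaches L-position 35 → W
n=37: reaches L-position 0 → W
n=38: only reaches 19(W), 36(W), 37(W), all W → L
n=39: reaches L-position 38 → W
n=40: reaches L-position 35 → W
L entries with 1 ≤ n ≤ 40 (n=0 is outside the asked range and is not counted): n = 4, 8, 14, 18, 22, 25, 27, 32, 35, 38; that makes 10.

10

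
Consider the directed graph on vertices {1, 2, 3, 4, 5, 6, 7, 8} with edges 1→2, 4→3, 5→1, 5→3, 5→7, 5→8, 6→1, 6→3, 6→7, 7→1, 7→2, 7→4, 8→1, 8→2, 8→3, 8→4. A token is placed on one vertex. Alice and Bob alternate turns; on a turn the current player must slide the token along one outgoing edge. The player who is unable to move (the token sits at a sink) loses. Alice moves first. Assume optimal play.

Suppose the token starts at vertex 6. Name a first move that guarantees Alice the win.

Move to 3.

Label each position W (a win for the player to move) or L (a loss). A position with no legal move is L; any other position is W exactly when some move reaches an L, and L when every move reaches a W.
Every edge goes from a vertex to one that appears earlier in the order 2, 3, 1, 4, 7, 6, 8, 5, so processing vertices in that order labels each vertex after all of its successors.
2: no outgoing edge → L
3: no outgoing edge → L
1: can move to 2, which is L ⇒ W
4: can move to 3, which is L ⇒ W
7: can move to 2, which is L ⇒ W
6: can move to 3, which is L ⇒ W
8: can move to 3, which is L ⇒ W
5: can move to 3, which is L ⇒ W
From 6, the L positions reachable in one move are: 3.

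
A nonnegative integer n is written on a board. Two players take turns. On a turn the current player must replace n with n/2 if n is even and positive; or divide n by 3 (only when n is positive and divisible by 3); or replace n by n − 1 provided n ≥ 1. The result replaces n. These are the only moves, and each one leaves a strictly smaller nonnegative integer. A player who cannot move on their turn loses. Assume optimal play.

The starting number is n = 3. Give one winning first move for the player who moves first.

Move to 2.

Compute win/loss labels from the base case upward. A position with no move is L. Any other position is W if it can reach an L in one move, else L.
n=0: no move → L
n=1: W (go to 0, an L position)
n=2: L (sole option 1(W) is W)
n=3: W (go to 2, an L position)
From 3, the L positions reachable in one move are: 2.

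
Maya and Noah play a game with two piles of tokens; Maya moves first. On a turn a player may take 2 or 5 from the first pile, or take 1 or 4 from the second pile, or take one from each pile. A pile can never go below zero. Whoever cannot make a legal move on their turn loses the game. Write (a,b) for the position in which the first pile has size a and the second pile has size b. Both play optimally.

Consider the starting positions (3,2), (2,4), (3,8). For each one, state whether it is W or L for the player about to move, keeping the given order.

Label each position W (a win for the player to move) or L (a loss). A position with no legal move is L; any other position is W exactly when some move reaches an L, and L when every move reaches a W.
No move ever increases a pile, so every position that can arise here has a ≤ 3 and b ≤ 8; it is enough to label the cells with 0 ≤ a ≤ 3 and 0 ≤ b ≤ 8.
Every move lowers a or b (never raises either), so fill the grid row by row in increasing a, and left to right within a row: each cell's successors are then already labelled.
      b=0  b=1  b=2  b=3  b=4  b=5  b=6  b=7  b=8
a=0:    L    W    L    W    W    L    W    L    W
a=1:    L    W    L    W    W    L    W    L    W
a=2:    W    W    W    W    L    W    W    W    W
a=3:    W    L    W    L    W    W    L    W    L
Cells with no legal move (terminal, hence L): (0,0), (1,0).
The remaining L cells, each justified by listing all of its moves:
(0,2): only reaches (0,1)(W), which is W → L
(0,5): only reaches (0,4)(W), (0,1)(W), all W → L
(0,7): only reaches (0,6)(W), (0,3)(W), all W → L
(1,2): only reaches (1,1)(W), (0,1)(W), all W → L
(1,5): only reaches (1,4)(W), (1,1)(W), (0,4)(W), all W → L
(1,7): only reaches (1,6)(W), (1,3)(W), (0,6)(W), all W → L
(2,4): only reaches (0,4)(W), (2,3)(W), (2,0)(W), (1,3)(W), all W → L
(3,1): only reaches (1,1)(W), (3,0)(W), (2,0)(W), all W → L
(3,3): only reaches (1,3)(W), (3,2)(W), (2,2)(W), all W → L
(3,6): only reaches (1,6)(W), (3,5)(W), (3,2)(W), (2,5)(W), all W → L
(3,8): only reaches (1,8)(W), (3,7)(W), (3,4)(W), (2,7)(W), all W → L
Every other cell has at least one move into one of the L cells above, so it is W.
(3,2): the move to (1,2) reaches an L cell, so W
(2,4): one of the L cells justified above, so L
(3,8): one of the L cells justified above, so L

(3,2): W, (2,4): L, (3,8): L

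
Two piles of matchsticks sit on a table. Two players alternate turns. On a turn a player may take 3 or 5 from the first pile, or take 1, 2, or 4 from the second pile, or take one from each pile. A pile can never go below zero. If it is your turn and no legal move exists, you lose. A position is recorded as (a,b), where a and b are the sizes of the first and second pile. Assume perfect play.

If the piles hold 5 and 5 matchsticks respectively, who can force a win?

Compute win/loss labels from the base case upward. A position with no move is L. Any other position is W if it can reach an L in one move, else L.
No move ever increases a pile, so every position that can arise here has a ≤ 5 and b ≤ 5; it is enough to label the cells with 0 ≤ a ≤ 5 and 0 ≤ b ≤ 5.
Every move lowers a or b (never raises either), so fill the grid row by row in increasing a, and left to right within a row: each cell's successors are then already labelled.
      b=0  b=1  b=2  b=3  b=4  b=5
a=0:    L    W    W    L    W    W
a=1:    L    W    W    L    W    W
a=2:    L    W    W    L    W    W
a=3:    W    W    L    W    W    L
a=4:    W    L    W    W    L    W
a=5:    W    L    W    W    L    W
Cells with no legal move (terminal, hence L): (0,0), (1,0), (2,0).
The remaining L cells, each justified by listing all of its moves:
(0,3): moves to (0,2)(W), (0,1)(W); every one is W ⇒ L
(1,3): moves to (1,2)(W), (1,1)(W), (0,2)(W); every one is W ⇒ L
(2,3): moves to (2,2)(W), (2,1)(W), (1,2)(W); every one is W ⇒ L
(3,2): moves to (0,2)(W), (3,1)(W), (3,0)(W), (2,1)(W); every one is W ⇒ L
(3,5): moves to (0,5)(W), (3,4)(W), (3,3)(W), (3,1)(W), (2,4)(W); every one is W ⇒ L
(4,1): moves to (1,1)(W), (4,0)(W), (3,0)(W); every one is W ⇒ L
(4,4): moves to (1,4)(W), (4,3)(W), (4,2)(W), (4,0)(W), (3,3)(W); every one is W ⇒ L
(5,1): moves to (2,1)(W), (0,1)(W), (5,0)(W), (4,0)(W); every one is W ⇒ L
(5,4): moves to (2,4)(W), (0,4)(W), (5,3)(W), (5,2)(W), (5,0)(W), (4,3)(W); every one is W ⇒ L
Every other cell has at least one move into one of the L cells above, so it is W.
The starting position (5,5) is W: the player to move should move to (5,4), handing over an L position.

The first player wins.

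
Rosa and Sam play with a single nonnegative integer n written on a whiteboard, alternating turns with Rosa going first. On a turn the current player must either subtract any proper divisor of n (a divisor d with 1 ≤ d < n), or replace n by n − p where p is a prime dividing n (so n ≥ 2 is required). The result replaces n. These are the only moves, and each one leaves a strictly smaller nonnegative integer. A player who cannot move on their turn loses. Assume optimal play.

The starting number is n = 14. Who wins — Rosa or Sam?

Sam wins.

Build the W/L table. Terminal = L. A non-terminal position is W if it has a move to some L; otherwise it is L.
n=0: no move → L
n=1: no move → L
n=2: reaches L-position 0 → W
n=3: reaches L-position 0 → W
n=4: only reaches 2(W), 3(W), all W → L
n=5: reaches L-position 0 → W
n=6: reaches L-position 4 → W
n=7: reaches L-position 0 → W
n=8: reaches L-position 4 → W
n=9: only reaches 6(W), 8(W), all W → L
n=10: reaches L-position 9 → W
n=11: reaches L-position 0 → W
n=12: reaches L-position 9 → W
n=13: reaches L-position 0 → W
n=14: only reaches 7(W), 12(W), 13(W), all W → L
Every move from 14 reaches a W position, so the mover loses.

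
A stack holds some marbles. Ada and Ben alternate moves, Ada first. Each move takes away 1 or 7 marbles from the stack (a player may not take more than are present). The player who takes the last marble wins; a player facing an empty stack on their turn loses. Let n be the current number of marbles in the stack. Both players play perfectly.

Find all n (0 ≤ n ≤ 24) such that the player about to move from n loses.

0, 2, 4, 6, 8, 10, 12, 14, 16, 18, 20, 22, 24

Classify positions by backward induction: terminal positions (no move available) are L. From any other position, the mover wins iff some move reaches an L.
n=0: no move → L
n=1: can move to 0, which is L ⇒ W
n=2: the only move is to 1(W), a W ⇒ L
n=3: can move to 2, which is L ⇒ W
n=4: the only move is to 3(W), a W ⇒ L
n=5: can move to 4, which is L ⇒ W
n=6: the only move is to 5(W), a W ⇒ L
n=7: can move to 6, which is L ⇒ W
n=8: moves to 7(W), 1(W); every one is W ⇒ L
n=9: can move to 8, which is L ⇒ W
n=10: moves to 9(W), 3(W); every one is W ⇒ L
n=11: can move to 10, which is L ⇒ W
n=12: moves to 11(W), 5(W); every one is W ⇒ L
n=13: can move to 12, which is L ⇒ W
n=14: moves to 13(W), 7(W); every one is W ⇒ L
n=15: can move to 14, which is L ⇒ W
n=16: moves to 15(W), 9(W); every one is W ⇒ L
n=17: can move to 16, which is L ⇒ W
n=18: moves to 17(W), 11(W); every one is W ⇒ L
n=19: can move to 18, which is L ⇒ W
n=20: moves to 19(W), 13(W); every one is W ⇒ L
n=21: can move to 20, which is L ⇒ W
n=22: moves to 21(W), 15(W); every one is W ⇒ L
n=23: can move to 22, which is L ⇒ W
n=24: moves to 23(W), 17(W); every one is W ⇒ L
Reading off the rows marked L gives the requested list; there are 13 such values of n.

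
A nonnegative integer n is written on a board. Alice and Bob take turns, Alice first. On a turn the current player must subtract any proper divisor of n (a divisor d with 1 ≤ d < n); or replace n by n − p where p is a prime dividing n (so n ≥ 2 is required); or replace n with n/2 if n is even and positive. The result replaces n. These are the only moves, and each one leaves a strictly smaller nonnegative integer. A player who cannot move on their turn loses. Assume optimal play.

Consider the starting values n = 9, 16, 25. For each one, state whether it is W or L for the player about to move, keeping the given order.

9: L, 16: W, 25: W

Classify positions by backward induction: terminal positions (no move available) are L. From any other position, the mover wins iff some move reaches an L.
n=0: no move → L
n=1: no move → L
n=2: W (go to 0, an L position)
n=3: W (go to 0, an L position)
n=4: L (options 2(W), 3(W) are all W)
n=5: W (go to 0, an L position)
n=6: W (go to 4, an L position)
n=7: W (go to 0, an L position)
n=8: W (go to 4, an L position)
n=9: L (options 6(W), 8(W) are all W)
n=10: W (go to 9, an L position)
n=11: W (go to 0, an L position)
n=12: W (go to 9, an L position)
n=13: W (go to 0, an L position)
n=14: L (options 7(W), 12(W), 13(W) are all W)
n=15: W (go to 14, an L position)
n=16: W (go to 14, an L position)
n=17: W (go to 0, an L position)
n=18: W (go to 9, an L position)
n=19: W (go to 0, an L position)
n=20: L (options 10(W), 15(W), 16(W), 18(W), 19(W) are all W)
n=21: W (go to 14, an L position)
n=22: W (go to 20, an L position)
n=23: W (go to 0, an L position)
n=24: W (go to 20, an L position)
n=25: W (go to 20, an L position)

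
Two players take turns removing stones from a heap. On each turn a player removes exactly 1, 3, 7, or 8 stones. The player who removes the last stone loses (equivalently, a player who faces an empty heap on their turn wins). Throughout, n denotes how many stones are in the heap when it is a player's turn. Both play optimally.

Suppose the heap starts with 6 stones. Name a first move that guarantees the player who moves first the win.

Remove 1, leaving 5.

Positions with no move are W. A position that does have a move is losing for the player to move precisely when every available move leads to a winning position for the opponent. Fill in the labels:
n=0: no move; the opponent has just taken the last stone and therefore loses → W
n=1: L (sole option 0(W) is W)
n=2: W (go to 1, an L position)
n=3: L (options 2(W), 0(W) are all W)
n=4: W (go to 3, an L position)
n=5: L (options 4(W), 2(W) are all W)
n=6: W (go to 5, an L position)
From 6, the L positions reachable in one move are: 5, 3. Any move reaching one of these is winning.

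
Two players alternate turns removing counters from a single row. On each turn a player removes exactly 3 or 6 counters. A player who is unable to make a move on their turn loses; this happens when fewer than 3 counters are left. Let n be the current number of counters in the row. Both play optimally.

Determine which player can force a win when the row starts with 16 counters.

Build the W/L table. Terminal = L. A non-terminal position is W if it has a move to some L; otherwise it is L.
n=0: no move → L
n=1: no move → L
n=2: no move → L
n=3: W (go to 0, an L position)
n=4: W (go to 1, an L position)
n=5: W (go to 2, an L position)
n=6: W (go to 0, an L position)
n=7: W (go to 1, an L position)
n=8: W (go to 2, an L position)
n=9: L (options 6(W), 3(W) are all W)
n=10: L (options 7(W), 4(W) are all W)
n=11: L (options 8(W), 5(W) are all W)
n=12: W (go to 9, an L position)
n=13: W (go to 10, an L position)
n=14: W (go to 11, an L position)
n=15: W (go to 9, an L position)
n=16: W (go to 10, an L position)
From 16 the player to move can remove 6, leaving 10, reaching an L position.

The first player wins.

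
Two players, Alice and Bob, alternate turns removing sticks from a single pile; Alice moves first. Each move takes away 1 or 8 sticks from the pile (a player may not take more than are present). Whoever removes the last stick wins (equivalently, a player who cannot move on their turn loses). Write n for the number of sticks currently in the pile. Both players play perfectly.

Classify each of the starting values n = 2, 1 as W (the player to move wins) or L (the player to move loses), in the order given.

Classify positions by backward induction: terminal positions (no move available) are L. From any other position, the mover wins iff some move reaches an L.
n=0: no move → L
n=1: →0(L), so W
n=2: →1(W) only, which is W, so L

2: L, 1: W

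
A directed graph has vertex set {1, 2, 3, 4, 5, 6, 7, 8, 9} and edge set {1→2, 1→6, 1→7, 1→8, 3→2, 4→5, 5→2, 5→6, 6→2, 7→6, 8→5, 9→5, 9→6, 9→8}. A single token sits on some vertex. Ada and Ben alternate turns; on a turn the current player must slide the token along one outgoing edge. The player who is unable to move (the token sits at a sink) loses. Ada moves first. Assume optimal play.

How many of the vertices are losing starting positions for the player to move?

4

Compute win/loss labels from the base case upward. A position with no move is L. Any other position is W if it can reach an L in one move, else L.
Every edge goes from a vertex to one that appears earlier in the order 2, 6, 5, 8, 9, 7, 1, 4, 3, so processing vertices in that order labels each vertex after all of its successors.
2: no outgoing edge → L
6: reaches L-position 2 → W
5: reaches L-position 2 → W
8: only reaches 5(W), which is W → L
9: reaches L-position 8 → W
7: only reaches 6(W), which is W → L
1: reaches L-position 7 → W
4: only reaches 5(W), which is W → L
3: reaches L-position 2 → W
The L vertices are 2, 4, 7, 8; that is 4 in all.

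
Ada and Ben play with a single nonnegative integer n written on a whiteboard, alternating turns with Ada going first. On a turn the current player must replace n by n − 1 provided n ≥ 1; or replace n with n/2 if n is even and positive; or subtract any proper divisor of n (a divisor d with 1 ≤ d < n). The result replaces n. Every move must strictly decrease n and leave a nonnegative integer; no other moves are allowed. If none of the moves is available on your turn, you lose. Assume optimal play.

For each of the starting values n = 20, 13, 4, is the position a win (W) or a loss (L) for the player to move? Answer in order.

20: W, 13: L, 4: W

Label each position W (a win for the player to move) or L (a loss). A position with no legal move is L; any other position is W exactly when some move reaches an L, and L when every move reaches a W.
n=0: no move → L
n=1: can move to 0, which is L ⇒ W
n=2: the only move is to 1(W), a W ⇒ L
n=3: can move to 2, which is L ⇒ W
n=4: can move to 2, which is L ⇒ W
n=5: the only move is to 4(W), a W ⇒ L
n=6: can move to 5, which is L ⇒ W
n=7: the only move is to 6(W), a W ⇒ L
n=8: can move to 7, which is L ⇒ W
n=9: moves to 6(W), 8(W); every one is W ⇒ L
n=10: can move to 5, which is L ⇒ W
n=11: the only move is to 10(W), a W ⇒ L
n=12: can move to 9, which is L ⇒ W
n=13: the only move is to 12(W), a W ⇒ L
n=14: can move to 7, which is L ⇒ W
n=15: moves to 10(W), 12(W), 14(W); every one is W ⇒ L
n=16: can move to 15, which is L ⇒ W
n=17: the only move is to 16(W), a W ⇒ L
n=18: can move to 9, which is L ⇒ W
n=19: the only move is to 18(W), a W ⇒ L
n=20: can move to 15, which is L ⇒ W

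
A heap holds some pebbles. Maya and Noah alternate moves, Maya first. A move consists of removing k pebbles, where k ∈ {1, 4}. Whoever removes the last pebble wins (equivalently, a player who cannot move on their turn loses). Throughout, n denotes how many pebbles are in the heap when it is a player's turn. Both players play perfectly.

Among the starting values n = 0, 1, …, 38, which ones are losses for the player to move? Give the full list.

0, 2, 5, 7, 10, 12, 15, 17, 20, 22, 25, 27, 30, 32, 35, 37

Compute win/loss labels from the base case upward. A position with no move is L. Any other position is W if it can reach an L in one move, else L.
n=0: no move → L
n=1: reaches L-position 0 → W
n=2: only reaches 1(W), which is W → L
n=3: reaches L-position 2 → W
n=4: reaches L-position 0 → W
n=5: only reaches 4(W), 1(W), all W → L
n=6: reaches L-position 5 → W
n=7: only reaches 6(W), 3(W), all W → L
n=8: reaches L-position 7 → W
n=9: reaches L-position 5 → W
n=10: only reaches 9(W), 6(W), all W → L
n=11: reaches L-position 10 → W
n=12: only reaches 11(W), 8(W), all W → L
n=13: reaches L-position 12 → W
n=14: reaches L-position 10 → W
n=15: only reaches 14(W), 11(W), all W → L
n=16: reaches L-position 15 → W
n=17: only reaches 16(W), 13(W), all W → L
n=18: reaches L-position 17 → W
n=19: reaches L-position 15 → W
n=20: only reaches 19(W), 16(W), all W → L
n=21: reaches L-position 20 → W
n=22: only reaches 21(W), 18(W), all W → L
n=23: reaches L-position 22 → W
n=24: reaches L-position 20 → W
n=25: only reaches 24(W), 21(W), all W → L
n=26: reaches L-position 25 → W
n=27: only reaches 26(W), 23(W), all W → L
n=28: reaches L-position 27 → W
n=29: reaches L-position 25 → W
n=30: only reaches 29(W), 26(W), all W → L
n=31: reaches L-position 30 → W
n=32: only reaches 31(W), 28(W), all W → L
n=33: reaches L-position 32 → W
n=34: reaches L-position 30 → W
n=35: only reaches 34(W), 31(W), all W → L
n=36: reaches L-position 35 → W
n=37: only reaches 36(W), 33(W), all W → L
n=38: reaches L-position 37 → W
The losing starting values of n are exactly the entries labelled L in this table (16 of them).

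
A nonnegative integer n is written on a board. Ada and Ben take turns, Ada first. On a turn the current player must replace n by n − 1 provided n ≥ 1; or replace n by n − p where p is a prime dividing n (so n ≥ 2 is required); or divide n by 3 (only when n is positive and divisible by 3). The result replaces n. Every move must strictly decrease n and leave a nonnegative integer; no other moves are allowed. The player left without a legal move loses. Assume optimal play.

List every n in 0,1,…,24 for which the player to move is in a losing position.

0, 4, 8, 14, 18, 22

Work bottom-up. With no move the player to move loses. Otherwise the position is W if at least one move leads to an L position for the opponent, and L if every move leads to a W.
n=0: no move → L
n=1: reaches L-position 0 → W
n=2: reaches L-position 0 → W
n=3: reaches L-position 0 → W
n=4: only reaches 2(W), 3(W), all W → L
n=5: reaches L-position 0 → W
n=6: reaches L-position 4 → W
n=7: reaches L-position 0 → W
n=8: only reaches 6(W), 7(W), all W → L
n=9: reaches L-position 8 → W
n=10: reaches L-position 8 → W
n=11: reaches L-position 0 → W
n=12: reaches L-position 4 → W
n=13: reaches L-position 0 → W
n=14: only reaches 7(W), 12(W), 13(W), all W → L
n=15: reaches L-position 14 → W
n=16: reaches L-position 14 → W
n=17: reaches L-position 0 → W
n=18: only reaches 6(W), 15(W), 16(W), 17(W), all W → L
n=19: reaches L-position 0 → W
n=20: reaches L-position 18 → W
n=21: reaches L-position 14 → W
n=22: only reaches 11(W), 20(W), 21(W), all W → L
n=23: reaches L-position 0 → W
n=24: reaches L-position 8 → W
The losing starting values of n are exactly the entries labelled L in this table (6 of them).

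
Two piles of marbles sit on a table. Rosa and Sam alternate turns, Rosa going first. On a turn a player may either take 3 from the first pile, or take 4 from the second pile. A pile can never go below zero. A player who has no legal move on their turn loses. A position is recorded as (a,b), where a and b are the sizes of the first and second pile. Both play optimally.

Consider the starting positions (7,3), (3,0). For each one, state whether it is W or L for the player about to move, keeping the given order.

(7,3): L, (3,0): W

Label each position W (a win for the player to move) or L (a loss). A position with no legal move is L; any other position is W exactly when some move reaches an L, and L when every move reaches a W.
No move ever increases a pile, so every position that can arise here has a ≤ 7 and b ≤ 3; it is enough to label the cells with 0 ≤ a ≤ 7 and 0 ≤ b ≤ 3.
Every move lowers a or b (never raises either), so fill the grid row by row in increasing a, and left to right within a row: each cell's successors are then already labelled.
      b=0  b=1  b=2  b=3
a=0:    L    L    L    L
a=1:    L    L    L    L
a=2:    L    L    L    L
a=3:    W    W    W    W
a=4:    W    W    W    W
a=5:    W    W    W    W
a=6:    L    L    L    L
a=7:    L    L    L    L
Cells with no legal move (terminal, hence L): (0,0), (0,1), (0,2), (0,3), (1,0), (1,1), (1,2), (1,3), (2,0), (2,1), (2,2), (2,3).
The remaining L cells, each justified by listing all of its moves:
(6,0): only reaches (3,0)(W), which is W → L
(6,1): only reaches (3,1)(W), which is W → L
(6,2): only reaches (3,2)(W), which is W → L
(6,3): only reaches (3,3)(W), which is W → L
(7,0): only reaches (4,0)(W), which is W → L
(7,1): only reaches (4,1)(W), which is W → L
(7,2): only reaches (4,2)(W), which is W → L
(7,3): only reaches (4,3)(W), which is W → L
Every other cell has at least one move into one of the L cells above, so it is W.
(7,3): one of the L cells justified above, so L
(3,0): the move to (0,0) reaches an L cell, so W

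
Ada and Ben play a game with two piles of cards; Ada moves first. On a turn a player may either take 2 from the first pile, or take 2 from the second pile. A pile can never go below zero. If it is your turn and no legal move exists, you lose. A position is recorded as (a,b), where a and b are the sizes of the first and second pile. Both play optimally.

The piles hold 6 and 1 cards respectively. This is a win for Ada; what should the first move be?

Compute win/loss labels from the base case upward. A position with no move is L. Any other position is W if it can reach an L in one move, else L.
No move ever increases a pile, so every position that can arise here has a ≤ 6 and b ≤ 1; it is enough to label the cells with 0 ≤ a ≤ 6 and 0 ≤ b ≤ 1.
Every move lowers a or b (never raises either), so fill the grid row by row in increasing a, and left to right within a row: each cell's successors are then already labelled.
      b=0  b=1
a=0:    L    L
a=1:    L    L
a=2:    W    W
a=3:    W    W
a=4:    L    L
a=5:    L    L
a=6:    W    W
Cells with no legal move (terminal, hence L): (0,0), (0,1), (1,0), (1,1).
The remaining L cells, each justified by listing all of its moves:
(4,0): only reaches (2,0)(W), which is W → L
(4,1): only reaches (2,1)(W), which is W → L
(5,0): only reaches (3,0)(W), which is W → L
(5,1): only reaches (3,1)(W), which is W → L
Every other cell has at least one move into one of the L cells above, so it is W.
From (6,1), the L positions reachable in one move are: (4,1).

Move to (4,1).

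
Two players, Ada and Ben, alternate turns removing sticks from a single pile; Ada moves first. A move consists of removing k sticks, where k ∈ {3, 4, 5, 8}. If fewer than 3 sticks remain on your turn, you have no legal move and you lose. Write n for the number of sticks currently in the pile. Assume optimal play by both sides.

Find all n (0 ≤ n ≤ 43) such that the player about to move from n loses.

0, 1, 2, 11, 12, 13, 22, 23, 24, 33, 34, 35

Positions with no move are L. A position that does have a move is losing for the player to move precisely when every available move leads to a winning position for the opponent. Fill in the labels:
n=0: no move → L
n=1: no move → L
n=2: no move → L
n=3: →0(L), so W
n=4: →1(L), so W
n=5: →2(L), so W
n=6: →2(L), so W
n=7: →2(L), so W
n=8: →0(L), so W
n=9: →1(L), so W
n=10: →2(L), so W
n=11: →8(W), 7(W), 6(W), 3(W) — all W, so L
n=12: →9(W), 8(W), 7(W), 4(W) — all W, so L
n=13: →10(W), 9(W), 8(W), 5(W) — all W, so L
n=14: →11(L), so W
n=15: →12(L), so W
n=16: →13(L), so W
n=17: →13(L), so W
n=18: →13(L), so W
n=19: →11(L), so W
n=20: →12(L), so W
n=21: →13(L), so W
n=22: →19(W), 18(W), 17(W), 14(W) — all W, so L
n=23: →20(W), 19(W), 18(W), 15(W) — all W, so L
n=24: →21(W), 20(W), 19(W), 16(W) — all W, so L
n=25: →22(L), so W
n=26: →23(L), so W
n=27: →24(L), so W
n=28: →24(L), so W
n=29: →24(L), so W
n=30: →22(L), so W
n=31: →23(L), so W
n=32: →24(L), so W
n=33: →30(W), 29(W), 28(W), 25(W) — all W, so L
n=34: →31(W), 30(W), 29(W), 26(W) — all W, so L
n=35: →32(W), 31(W), 30(W), 27(W) — all W, so L
n=36: →33(L), so W
n=37: →34(L), so W
n=38: →35(L), so W
n=39: →35(L), so W
n=40: →35(L), so W
n=41: →33(L), so W
n=42: →34(L), so W
n=43: →35(L), so W
The losing starting values of n are exactly the entries labelled L in this table (12 of them).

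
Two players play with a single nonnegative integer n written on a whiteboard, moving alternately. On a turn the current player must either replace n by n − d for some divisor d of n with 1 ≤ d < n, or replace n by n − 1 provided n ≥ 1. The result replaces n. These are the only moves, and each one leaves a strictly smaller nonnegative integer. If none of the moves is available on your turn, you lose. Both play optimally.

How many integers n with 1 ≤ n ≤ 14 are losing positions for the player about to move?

6

Use the standard recursion: the mover loses at a terminal position; elsewhere, the mover wins exactly when some move hands the opponent an L position.
n=0: no move → L
n=1: W (go to 0, an L position)
n=2: L (sole option 1(W) is W)
n=3: W (go to 2, an L position)
n=4: W (go to 2, an L position)
n=5: L (sole option 4(W) is W)
n=6: W (go to 5, an L position)
n=7: L (sole option 6(W) is W)
n=8: W (go to 7, an L position)
n=9: L (options 6(W), 8(W) are all W)
n=10: W (go to 5, an L position)
n=11: L (sole option 10(W) is W)
n=12: W (go to 9, an L position)
n=13: L (sole option 12(W) is W)
n=14: W (go to 7, an L position)
L entries with 1 ≤ n ≤ 14 (n=0 is outside the asked range and is not counted): n = 2, 5, 7, 9, 11, 13; that makes 6.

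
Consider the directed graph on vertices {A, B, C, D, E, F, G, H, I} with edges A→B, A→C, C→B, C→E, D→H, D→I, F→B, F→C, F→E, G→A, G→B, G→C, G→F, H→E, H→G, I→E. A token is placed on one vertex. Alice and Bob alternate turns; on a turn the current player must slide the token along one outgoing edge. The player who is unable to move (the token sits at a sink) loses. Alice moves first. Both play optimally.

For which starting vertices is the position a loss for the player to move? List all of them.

Label each position W (a win for the player to move) or L (a loss). A position with no legal move is L; any other position is W exactly when some move reaches an L, and L when every move reaches a W.
Every edge goes from a vertex to one that appears earlier in the order B, E, C, F, A, G, I, H, D, so processing vertices in that order labels each vertex after all of its successors.
B: no outgoing edge → L
E: no outgoing edge → L
C: reaches L-position E → W
F: reaches L-position E → W
A: reaches L-position B → W
G: reaches L-position B → W
I: reaches L-position E → W
H: reaches L-position E → W
D: only reaches H(W), I(W), all W → L
The losing starting vertices are exactly the entries labelled L in this table (3 of them).

B, D, E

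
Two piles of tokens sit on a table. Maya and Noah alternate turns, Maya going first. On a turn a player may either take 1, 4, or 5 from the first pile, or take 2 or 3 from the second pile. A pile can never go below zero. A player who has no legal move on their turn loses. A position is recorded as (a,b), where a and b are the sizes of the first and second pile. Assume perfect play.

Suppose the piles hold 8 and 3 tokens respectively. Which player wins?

Compute win/loss labels from the base case upward. A position with no move is L. Any other position is W if it can reach an L in one move, else L.
No move ever increases a pile, so every position that can arise here has a ≤ 8 and b ≤ 3; it is enough to label the cells with 0 ≤ a ≤ 8 and 0 ≤ b ≤ 3.
Every move lowers a or b (never raises either), so fill the grid row by row in increasing a, and left to right within a row: each cell's successors are then already labelled.
      b=0  b=1  b=2  b=3
a=0:    L    L    W    W
a=1:    W    W    L    L
a=2:    L    L    W    W
a=3:    W    W    L    L
a=4:    W    W    W    W
a=5:    W    W    W    W
a=6:    W    W    W    W
a=7:    W    W    W    W
a=8:    L    L    W    W
Cells with no legal move (terminal, hence L): (0,0), (0,1).
The remaining L cells, each justified by listing all of its moves:
(1,2): →(0,2)(W), (1,0)(W) — all W, so L
(1,3): →(0,3)(W), (1,1)(W), (1,0)(W) — all W, so L
(2,0): →(1,0)(W) only, which is W, so L
(2,1): →(1,1)(W) only, which is W, so L
(3,2): →(2,2)(W), (3,0)(W) — all W, so L
(3,3): →(2,3)(W), (3,1)(W), (3,0)(W) — all W, so L
(8,0): →(7,0)(W), (4,0)(W), (3,0)(W) — all W, so L
(8,1): →(7,1)(W), (4,1)(W), (3,1)(W) — all W, so L
Every other cell has at least one move into one of the L cells above, so it is W.
The starting position (8,3) is W: Maya should move to (3,3), handing over an L position.

Maya wins.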